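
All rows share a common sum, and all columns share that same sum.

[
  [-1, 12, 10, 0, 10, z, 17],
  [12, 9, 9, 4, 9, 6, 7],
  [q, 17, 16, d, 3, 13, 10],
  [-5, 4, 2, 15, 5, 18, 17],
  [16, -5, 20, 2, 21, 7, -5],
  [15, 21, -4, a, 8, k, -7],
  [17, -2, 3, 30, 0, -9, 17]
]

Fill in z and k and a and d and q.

Rows 2 and 4 both sum to 56, so that's the common total.
Column 1: -1 + 12 − 5 + 16 + 15 + 17 = 54, so its missing entry is 56 − 54 = 2.
Row 3: 2 + 17 + 16 + 3 + 13 + 10 = 61, so its missing entry is 56 − 61 = -5.
Row 1: -1 + 12 + 10 + 0 + 10 + 17 = 48, so its missing entry is 56 − 48 = 8.
Column 6: 8 + 6 + 13 + 18 + 7 − 9 = 43, so its missing entry is 56 − 43 = 13.
Row 6: 15 + 21 − 4 + 8 + 13 − 7 = 46, so its missing entry is 56 − 46 = 10.

z = 8, k = 13, a = 10, d = -5, q = 2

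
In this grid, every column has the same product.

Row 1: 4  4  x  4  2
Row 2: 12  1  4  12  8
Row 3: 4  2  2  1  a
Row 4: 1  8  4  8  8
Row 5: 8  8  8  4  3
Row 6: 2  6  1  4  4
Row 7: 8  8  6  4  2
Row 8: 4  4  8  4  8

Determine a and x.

a = 4, x = 8

Columns 2 and 4 each multiply to 98304, so every column has product 98304.
Column 5: 2×8×8×3×4×2×8 = 24576, so the missing entry is 98304 ÷ 24576 = 4.
Column 3: 4×2×4×8×1×6×8 = 12288, so the missing entry is 98304 ÷ 12288 = 8.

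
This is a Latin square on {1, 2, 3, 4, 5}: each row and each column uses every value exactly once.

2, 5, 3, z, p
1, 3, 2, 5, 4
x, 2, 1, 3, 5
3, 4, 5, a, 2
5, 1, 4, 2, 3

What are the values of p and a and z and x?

p = 1, a = 1, z = 4, x = 4

At (row 4, col 4): row 4 already has {2, 3, 4, 5}, so the value is 1.
For row 1, column 4: column 4 already has {1, 2, 3, 5}; that leaves 4.
Cell (3,1): row 3 already has {1, 2, 3, 5} → 4.
At (row 1, col 5): row 1 already has {2, 3, 4, 5}, so the value is 1.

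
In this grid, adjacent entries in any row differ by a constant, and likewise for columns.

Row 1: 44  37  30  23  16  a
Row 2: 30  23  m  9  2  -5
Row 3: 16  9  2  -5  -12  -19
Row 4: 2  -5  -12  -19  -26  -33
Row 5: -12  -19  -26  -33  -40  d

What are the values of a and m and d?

a = 9, m = 16, d = -47

Along each row the entries change by -7 per step; down each column they change by -14.
Row 1: from 44 at column 1, stepping by -7 to column 6 gives 9.
Row 2: from 30 at column 1, stepping by -7 to column 3 gives 16.
Row 5: from -12 at column 1, stepping by -7 to column 6 gives -47.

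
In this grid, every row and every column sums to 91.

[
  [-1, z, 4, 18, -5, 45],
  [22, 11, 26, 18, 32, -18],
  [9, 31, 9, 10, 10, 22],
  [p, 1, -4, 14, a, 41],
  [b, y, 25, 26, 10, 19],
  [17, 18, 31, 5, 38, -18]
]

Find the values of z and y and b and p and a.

z = 30, y = 0, b = 11, p = 33, a = 6

Row 1 has -1 + 4 + 18 − 5 + 45 = 61; the blank must be 91 − 61 = 30.
Column 5 has -5 + 32 + 10 + 10 + 38 = 85; the blank must be 91 − 85 = 6.
Row 4 has 1 − 4 + 14 + 6 + 41 = 58; the blank must be 91 − 58 = 33.
Column 1 has -1 + 22 + 9 + 33 + 17 = 80; the blank must be 91 − 80 = 11.
Row 5 has 11 + 25 + 26 + 10 + 19 = 91; the blank must be 91 − 91 = 0.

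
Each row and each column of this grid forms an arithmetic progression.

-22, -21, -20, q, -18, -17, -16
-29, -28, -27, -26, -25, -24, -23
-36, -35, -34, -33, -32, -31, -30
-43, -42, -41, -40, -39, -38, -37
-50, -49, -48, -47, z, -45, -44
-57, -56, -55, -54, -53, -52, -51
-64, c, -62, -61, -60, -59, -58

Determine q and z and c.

q = -19, z = -46, c = -63

Along each row the entries change by 1 per step; down each column they change by -7.
Row 1: from -22 at column 1, stepping by 1 to column 4 gives -19.
Row 5: from -50 at column 1, stepping by 1 to column 5 gives -46.
Row 7: from -64 at column 1, stepping by 1 to column 2 gives -63.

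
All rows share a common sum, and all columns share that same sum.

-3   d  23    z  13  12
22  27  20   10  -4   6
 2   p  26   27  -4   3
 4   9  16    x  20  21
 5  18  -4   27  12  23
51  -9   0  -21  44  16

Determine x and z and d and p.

Rows 2 and 5 both sum to 81, so that's the common total.
Row 4 has 4 + 9 + 16 + 20 + 21 = 70; the blank must be 81 − 70 = 11.
Row 3 has 2 + 26 + 27 − 4 + 3 = 54; the blank must be 81 − 54 = 27.
Column 2 has 27 + 27 + 9 + 18 − 9 = 72; the blank must be 81 − 72 = 9.
Row 1 has -3 + 9 + 23 + 13 + 12 = 54; the blank must be 81 − 54 = 27.

x = 11, z = 27, d = 9, p = 27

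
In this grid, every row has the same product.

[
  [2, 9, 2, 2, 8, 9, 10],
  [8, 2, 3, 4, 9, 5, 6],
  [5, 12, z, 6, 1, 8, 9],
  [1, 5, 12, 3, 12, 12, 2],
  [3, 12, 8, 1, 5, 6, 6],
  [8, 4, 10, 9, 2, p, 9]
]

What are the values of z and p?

z = 2, p = 1

Rows 1 and 4 each multiply to 51840, so every row has product 51840.
Row 3: 5×12×6×1×8×9 = 25920, so the missing entry is 51840 ÷ 25920 = 2.
Row 6: 8×4×10×9×2×9 = 51840, so the missing entry is 51840 ÷ 51840 = 1.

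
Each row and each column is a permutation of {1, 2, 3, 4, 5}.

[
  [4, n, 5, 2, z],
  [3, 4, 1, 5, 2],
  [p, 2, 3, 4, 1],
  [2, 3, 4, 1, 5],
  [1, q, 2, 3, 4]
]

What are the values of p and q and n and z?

p = 5, q = 5, n = 1, z = 3

At (row 3, col 1): row 3 already has {1, 2, 3, 4}, so the value is 5.
At (row 1, col 5): column 5 already has {1, 2, 4, 5}, so the value is 3.
At (row 1, col 2): row 1 already has {2, 3, 4, 5}, so the value is 1.
Cell (5,2): row 5 already has {1, 2, 3, 4} → 5.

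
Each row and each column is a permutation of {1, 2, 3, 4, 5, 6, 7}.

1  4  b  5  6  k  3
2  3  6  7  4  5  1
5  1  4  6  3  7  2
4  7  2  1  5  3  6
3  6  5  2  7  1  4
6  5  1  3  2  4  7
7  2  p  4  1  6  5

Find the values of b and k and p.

Cell (7,3): row 7 already has {1, 2, 4, 5, 6, 7} → 3.
For row 1, column 6: column 6 already has {1, 3, 4, 5, 6, 7}; that leaves 2.
For row 1, column 3: row 1 already has {1, 2, 3, 4, 5, 6}; that leaves 7.

b = 7, k = 2, p = 3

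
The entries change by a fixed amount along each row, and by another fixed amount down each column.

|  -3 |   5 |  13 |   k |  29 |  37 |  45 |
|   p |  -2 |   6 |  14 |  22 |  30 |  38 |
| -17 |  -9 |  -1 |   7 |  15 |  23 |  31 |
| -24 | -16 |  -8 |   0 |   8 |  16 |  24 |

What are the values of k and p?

Along each row the entries change by 8 per step; down each column they change by -7.
Row 1: from -3 at column 1, stepping by 8 to column 4 gives 21.
Row 2: from -2 at column 2, stepping by 8 to column 1 gives -10.

k = 21, p = -10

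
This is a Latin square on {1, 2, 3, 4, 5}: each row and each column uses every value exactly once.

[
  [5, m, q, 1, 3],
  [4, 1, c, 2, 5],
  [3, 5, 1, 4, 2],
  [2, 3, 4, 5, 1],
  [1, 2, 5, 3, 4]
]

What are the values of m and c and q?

m = 4, c = 3, q = 2

At (row 1, col 2): column 2 already has {1, 2, 3, 5}, so the value is 4.
Cell (1,3): row 1 already has {1, 3, 4, 5} → 2.
For row 2, column 3: row 2 already has {1, 2, 4, 5}; that leaves 3.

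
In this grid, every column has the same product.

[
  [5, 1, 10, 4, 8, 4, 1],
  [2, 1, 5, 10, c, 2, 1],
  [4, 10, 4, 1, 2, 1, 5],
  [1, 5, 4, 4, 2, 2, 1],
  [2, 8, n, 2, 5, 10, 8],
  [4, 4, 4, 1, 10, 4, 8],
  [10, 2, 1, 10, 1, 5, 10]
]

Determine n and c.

Columns 6 and 7 each multiply to 3200, so every column has product 3200.
Column 3: 10×5×4×4×4×1 = 3200, so the missing entry is 3200 ÷ 3200 = 1.
Column 5: 8×2×2×5×10×1 = 1600, so the missing entry is 3200 ÷ 1600 = 2.

n = 1, c = 2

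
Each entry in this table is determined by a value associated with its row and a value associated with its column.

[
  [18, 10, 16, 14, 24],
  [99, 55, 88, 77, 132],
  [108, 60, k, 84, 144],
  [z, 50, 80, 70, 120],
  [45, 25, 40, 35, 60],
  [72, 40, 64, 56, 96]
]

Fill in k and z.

k = 96, z = 90

Each row is a constant multiple of every other row — this is a multiplication table with the headers hidden.
Row 3 is 84/14 = 6/1 times row 1, so its entry in column 3 is 16 × 6/1 = 96.
Row 4 is 70/14 = 5/1 times row 1, so its entry in column 1 is 18 × 5/1 = 90.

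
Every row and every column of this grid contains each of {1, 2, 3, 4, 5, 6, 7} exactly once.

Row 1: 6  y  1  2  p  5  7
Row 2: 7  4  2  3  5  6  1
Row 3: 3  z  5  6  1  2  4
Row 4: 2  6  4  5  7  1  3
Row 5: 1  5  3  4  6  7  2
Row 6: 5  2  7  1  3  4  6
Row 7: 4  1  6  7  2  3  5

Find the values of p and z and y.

At (row 1, col 5): column 5 already has {1, 2, 3, 5, 6, 7}, so the value is 4.
Cell (1,2): row 1 already has {1, 2, 4, 5, 6, 7} → 3.
At (row 3, col 2): row 3 already has {1, 2, 3, 4, 5, 6}, so the value is 7.

p = 4, z = 7, y = 3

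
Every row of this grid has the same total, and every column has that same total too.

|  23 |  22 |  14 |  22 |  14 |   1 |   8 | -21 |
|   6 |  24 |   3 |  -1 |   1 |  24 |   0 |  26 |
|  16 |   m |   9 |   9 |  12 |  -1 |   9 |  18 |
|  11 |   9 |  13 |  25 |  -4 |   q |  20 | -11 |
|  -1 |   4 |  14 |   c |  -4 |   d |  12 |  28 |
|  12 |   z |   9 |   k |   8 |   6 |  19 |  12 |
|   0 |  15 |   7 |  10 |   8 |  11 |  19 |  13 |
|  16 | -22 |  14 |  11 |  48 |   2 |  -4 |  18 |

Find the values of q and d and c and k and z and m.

q = 20, d = 20, c = 10, k = -3, z = 20, m = 11

Rows 1 and 2 both sum to 83, so that's the common total.
Row 3 has 16 + 9 + 9 + 12 − 1 + 9 + 18 = 72; the blank must be 83 − 72 = 11.
Column 2 has 22 + 24 + 11 + 9 + 4 + 15 − 22 = 63; the blank must be 83 − 63 = 20.
Row 6 has 12 + 20 + 9 + 8 + 6 + 19 + 12 = 86; the blank must be 83 − 86 = -3.
Column 4 has 22 − 1 + 9 + 25 − 3 + 10 + 11 = 73; the blank must be 83 − 73 = 10.
Row 5 has -1 + 4 + 14 + 10 − 4 + 12 + 28 = 63; the blank must be 83 − 63 = 20.
Row 4 has 11 + 9 + 13 + 25 − 4 + 20 − 11 = 63; the blank must be 83 − 63 = 20.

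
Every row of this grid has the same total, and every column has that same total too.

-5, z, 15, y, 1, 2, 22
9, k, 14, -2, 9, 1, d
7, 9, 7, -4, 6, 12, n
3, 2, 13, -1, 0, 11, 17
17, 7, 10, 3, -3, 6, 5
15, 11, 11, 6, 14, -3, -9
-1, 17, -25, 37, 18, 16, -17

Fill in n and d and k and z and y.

n = 8, d = 19, k = -5, z = 4, y = 6

Rows 4 and 5 both sum to 45, so that's the common total.
Column 4 has -2 − 4 − 1 + 3 + 6 + 37 = 39; the blank must be 45 − 39 = 6.
Row 1 has -5 + 15 + 6 + 1 + 2 + 22 = 41; the blank must be 45 − 41 = 4.
Column 2 has 4 + 9 + 2 + 7 + 11 + 17 = 50; the blank must be 45 − 50 = -5.
Row 3 has 7 + 9 + 7 − 4 + 6 + 12 = 37; the blank must be 45 − 37 = 8.
Row 2 has 9 − 5 + 14 − 2 + 9 + 1 = 26; the blank must be 45 − 26 = 19.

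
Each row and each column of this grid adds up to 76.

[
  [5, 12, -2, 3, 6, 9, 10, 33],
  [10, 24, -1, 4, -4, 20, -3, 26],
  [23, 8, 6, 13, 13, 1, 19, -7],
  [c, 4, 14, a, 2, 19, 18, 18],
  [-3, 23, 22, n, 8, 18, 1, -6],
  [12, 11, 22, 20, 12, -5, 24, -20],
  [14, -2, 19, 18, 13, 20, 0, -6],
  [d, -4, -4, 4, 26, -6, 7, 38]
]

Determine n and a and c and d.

Row 8: -4 − 4 + 4 + 26 − 6 + 7 + 38 = 61, so its missing entry is 76 − 61 = 15.
Column 1: 5 + 10 + 23 − 3 + 12 + 14 + 15 = 76, so its missing entry is 76 − 76 = 0.
Row 4: 0 + 4 + 14 + 2 + 19 + 18 + 18 = 75, so its missing entry is 76 − 75 = 1.
Row 5: -3 + 23 + 22 + 8 + 18 + 1 − 6 = 63, so its missing entry is 76 − 63 = 13.

n = 13, a = 1, c = 0, d = 15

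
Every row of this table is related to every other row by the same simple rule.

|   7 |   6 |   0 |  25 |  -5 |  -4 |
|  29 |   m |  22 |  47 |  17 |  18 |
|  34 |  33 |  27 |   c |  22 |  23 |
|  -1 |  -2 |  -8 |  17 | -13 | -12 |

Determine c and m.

c = 52, m = 28

The difference between any two rows is the same in every column — this is an addition table with the headers hidden.
Row 3 minus row 1 is 23 − (-4) = 27, so its entry in column 4 is 25 + 27 = 52.
Row 2 minus row 1 is 18 − (-4) = 22, so its entry in column 2 is 6 + 22 = 28.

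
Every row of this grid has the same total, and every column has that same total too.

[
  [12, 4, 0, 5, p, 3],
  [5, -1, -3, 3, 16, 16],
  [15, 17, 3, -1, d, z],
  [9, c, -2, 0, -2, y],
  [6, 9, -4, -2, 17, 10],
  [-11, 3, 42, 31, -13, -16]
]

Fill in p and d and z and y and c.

Rows 2 and 5 both sum to 36, so that's the common total.
Row 1: 12 + 4 + 0 + 5 + 3 = 24, so its missing entry is 36 − 24 = 12.
Column 5: 12 + 16 − 2 + 17 − 13 = 30, so its missing entry is 36 − 30 = 6.
Column 2: 4 − 1 + 17 + 9 + 3 = 32, so its missing entry is 36 − 32 = 4.
Row 3: 15 + 17 + 3 − 1 + 6 = 40, so its missing entry is 36 − 40 = -4.
Row 4: 9 + 4 − 2 + 0 − 2 = 9, so its missing entry is 36 − 9 = 27.

p = 12, d = 6, z = -4, y = 27, c = 4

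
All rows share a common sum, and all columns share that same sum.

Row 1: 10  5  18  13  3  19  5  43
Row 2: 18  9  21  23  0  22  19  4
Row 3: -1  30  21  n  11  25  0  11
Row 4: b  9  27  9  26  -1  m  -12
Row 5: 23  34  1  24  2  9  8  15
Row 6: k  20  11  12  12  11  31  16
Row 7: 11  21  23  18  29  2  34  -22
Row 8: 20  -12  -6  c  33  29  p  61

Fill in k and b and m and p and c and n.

k = 3, b = 32, m = 26, p = -7, c = -2, n = 19

Rows 1 and 2 both sum to 116, so that's the common total.
The known cells in row 3 total 97, leaving 116 − 97 = 19 for the blank.
The known cells in column 4 total 118, leaving 116 − 118 = -2 for the blank.
The known cells in row 8 total 123, leaving 116 − 123 = -7 for the blank.
The known cells in row 6 total 113, leaving 116 − 113 = 3 for the blank.
The known cells in column 1 total 84, leaving 116 − 84 = 32 for the blank.
The known cells in row 4 total 90, leaving 116 − 90 = 26 for the blank.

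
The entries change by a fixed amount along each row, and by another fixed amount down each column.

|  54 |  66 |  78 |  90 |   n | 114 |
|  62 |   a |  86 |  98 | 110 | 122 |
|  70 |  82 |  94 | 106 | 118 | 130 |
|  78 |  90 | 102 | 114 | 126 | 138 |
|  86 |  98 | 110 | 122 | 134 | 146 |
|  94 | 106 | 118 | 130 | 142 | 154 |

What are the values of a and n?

Along each row the entries change by 12 per step; down each column they change by 8.
Row 2: from 62 at column 1, stepping by 12 to column 2 gives 74.
Row 1: from 54 at column 1, stepping by 12 to column 5 gives 102.

a = 74, n = 102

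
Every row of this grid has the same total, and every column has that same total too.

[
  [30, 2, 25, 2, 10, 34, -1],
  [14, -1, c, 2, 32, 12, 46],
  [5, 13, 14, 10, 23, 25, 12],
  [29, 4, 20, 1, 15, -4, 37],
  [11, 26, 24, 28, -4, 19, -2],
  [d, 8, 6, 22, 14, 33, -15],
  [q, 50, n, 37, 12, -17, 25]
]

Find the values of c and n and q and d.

Rows 1 and 3 both sum to 102, so that's the common total.
The known cells in row 2 total 105, leaving 102 − 105 = -3 for the blank.
The known cells in column 3 total 86, leaving 102 − 86 = 16 for the blank.
The known cells in row 6 total 68, leaving 102 − 68 = 34 for the blank.
The known cells in row 7 total 123, leaving 102 − 123 = -21 for the blank.

c = -3, n = 16, q = -21, d = 34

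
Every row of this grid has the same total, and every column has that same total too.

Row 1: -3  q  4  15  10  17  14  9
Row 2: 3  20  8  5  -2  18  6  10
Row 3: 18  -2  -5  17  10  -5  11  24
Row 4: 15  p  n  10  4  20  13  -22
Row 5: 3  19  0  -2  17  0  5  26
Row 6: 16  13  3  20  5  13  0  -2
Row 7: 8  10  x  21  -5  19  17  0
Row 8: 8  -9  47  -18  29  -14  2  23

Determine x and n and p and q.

Rows 2 and 3 both sum to 68, so that's the common total.
Row 7 has 8 + 10 + 21 − 5 + 19 + 17 + 0 = 70; the blank must be 68 − 70 = -2.
Column 3 has 4 + 8 − 5 + 0 + 3 − 2 + 47 = 55; the blank must be 68 − 55 = 13.
Row 4 has 15 + 13 + 10 + 4 + 20 + 13 − 22 = 53; the blank must be 68 − 53 = 15.
Row 1 has -3 + 4 + 15 + 10 + 17 + 14 + 9 = 66; the blank must be 68 − 66 = 2.

x = -2, n = 13, p = 15, q = 2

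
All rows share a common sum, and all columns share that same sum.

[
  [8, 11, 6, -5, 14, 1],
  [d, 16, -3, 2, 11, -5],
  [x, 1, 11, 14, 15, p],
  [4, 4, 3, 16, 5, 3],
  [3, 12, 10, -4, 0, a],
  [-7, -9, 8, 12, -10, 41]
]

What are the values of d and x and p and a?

Rows 1 and 4 both sum to 35, so that's the common total.
Row 2 has 16 − 3 + 2 + 11 − 5 = 21; the blank must be 35 − 21 = 14.
Row 5 has 3 + 12 + 10 − 4 + 0 = 21; the blank must be 35 − 21 = 14.
Column 6 has 1 − 5 + 3 + 14 + 41 = 54; the blank must be 35 − 54 = -19.
Row 3 has 1 + 11 + 14 + 15 − 19 = 22; the blank must be 35 − 22 = 13.

d = 14, x = 13, p = -19, a = 14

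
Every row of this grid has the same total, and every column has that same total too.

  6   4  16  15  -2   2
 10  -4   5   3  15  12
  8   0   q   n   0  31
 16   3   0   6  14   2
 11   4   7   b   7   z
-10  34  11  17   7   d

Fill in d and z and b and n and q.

Rows 1 and 2 both sum to 41, so that's the common total.
Row 6: -10 + 34 + 11 + 17 + 7 = 59, so its missing entry is 41 − 59 = -18.
Column 6: 2 + 12 + 31 + 2 − 18 = 29, so its missing entry is 41 − 29 = 12.
Row 5: 11 + 4 + 7 + 7 + 12 = 41, so its missing entry is 41 − 41 = 0.
Column 4: 15 + 3 + 6 + 0 + 17 = 41, so its missing entry is 41 − 41 = 0.
Row 3: 8 + 0 + 0 + 0 + 31 = 39, so its missing entry is 41 − 39 = 2.

d = -18, z = 12, b = 0, n = 0, q = 2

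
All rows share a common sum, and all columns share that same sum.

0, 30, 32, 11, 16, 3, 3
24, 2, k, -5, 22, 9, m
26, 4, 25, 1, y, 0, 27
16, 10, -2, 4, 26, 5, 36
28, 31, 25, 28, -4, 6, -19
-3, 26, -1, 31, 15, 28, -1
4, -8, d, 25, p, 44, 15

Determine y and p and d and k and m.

y = 12, p = 8, d = 7, k = 9, m = 34

Rows 1 and 4 both sum to 95, so that's the common total.
Row 3 has 26 + 4 + 25 + 1 + 0 + 27 = 83; the blank must be 95 − 83 = 12.
Column 5 has 16 + 22 + 12 + 26 − 4 + 15 = 87; the blank must be 95 − 87 = 8.
Row 7 has 4 − 8 + 25 + 8 + 44 + 15 = 88; the blank must be 95 − 88 = 7.
Column 3 has 32 + 25 − 2 + 25 − 1 + 7 = 86; the blank must be 95 − 86 = 9.
Row 2 has 24 + 2 + 9 − 5 + 22 + 9 = 61; the blank must be 95 − 61 = 34.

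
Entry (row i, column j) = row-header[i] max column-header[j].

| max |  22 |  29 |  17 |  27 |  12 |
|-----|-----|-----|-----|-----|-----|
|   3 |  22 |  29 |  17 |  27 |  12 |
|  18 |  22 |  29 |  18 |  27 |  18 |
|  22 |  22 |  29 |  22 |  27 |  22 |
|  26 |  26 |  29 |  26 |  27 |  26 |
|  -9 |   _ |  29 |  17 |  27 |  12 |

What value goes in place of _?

max(-9, 22) = 22.

22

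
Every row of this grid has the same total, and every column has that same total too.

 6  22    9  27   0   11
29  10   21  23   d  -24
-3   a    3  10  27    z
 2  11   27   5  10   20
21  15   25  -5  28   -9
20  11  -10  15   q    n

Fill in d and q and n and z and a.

Rows 1 and 4 both sum to 75, so that's the common total.
Column 2: 22 + 10 + 11 + 15 + 11 = 69, so its missing entry is 75 − 69 = 6.
Row 2: 29 + 10 + 21 + 23 − 24 = 59, so its missing entry is 75 − 59 = 16.
Column 5: 0 + 16 + 27 + 10 + 28 = 81, so its missing entry is 75 − 81 = -6.
Row 6: 20 + 11 − 10 + 15 − 6 = 30, so its missing entry is 75 − 30 = 45.
Row 3: -3 + 6 + 3 + 10 + 27 = 43, so its missing entry is 75 − 43 = 32.

d = 16, q = -6, n = 45, z = 32, a = 6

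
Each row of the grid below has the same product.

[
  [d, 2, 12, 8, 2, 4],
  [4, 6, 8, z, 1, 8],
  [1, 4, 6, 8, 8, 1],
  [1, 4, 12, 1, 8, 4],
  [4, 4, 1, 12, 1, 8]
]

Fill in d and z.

d = 1, z = 1

Rows 3 and 4 each multiply to 1536, so every row has product 1536.
Row 1: 2×12×8×2×4 = 1536, so the missing entry is 1536 ÷ 1536 = 1.
Row 2: 4×6×8×1×8 = 1536, so the missing entry is 1536 ÷ 1536 = 1.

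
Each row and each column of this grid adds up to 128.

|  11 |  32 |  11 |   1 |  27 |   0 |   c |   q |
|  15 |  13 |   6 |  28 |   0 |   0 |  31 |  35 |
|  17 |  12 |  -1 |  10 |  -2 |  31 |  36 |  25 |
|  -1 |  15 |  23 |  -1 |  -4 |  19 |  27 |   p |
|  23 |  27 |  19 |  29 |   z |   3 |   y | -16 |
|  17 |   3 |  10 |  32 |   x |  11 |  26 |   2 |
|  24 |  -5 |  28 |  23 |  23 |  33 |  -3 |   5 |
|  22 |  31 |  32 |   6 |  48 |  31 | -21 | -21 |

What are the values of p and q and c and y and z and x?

Row 4: -1 + 15 + 23 − 1 − 4 + 19 + 27 = 78, so its missing entry is 128 − 78 = 50.
Column 8: 35 + 25 + 50 − 16 + 2 + 5 − 21 = 80, so its missing entry is 128 − 80 = 48.
Row 6: 17 + 3 + 10 + 32 + 11 + 26 + 2 = 101, so its missing entry is 128 − 101 = 27.
Column 5: 27 + 0 − 2 − 4 + 27 + 23 + 48 = 119, so its missing entry is 128 − 119 = 9.
Row 5: 23 + 27 + 19 + 29 + 9 + 3 − 16 = 94, so its missing entry is 128 − 94 = 34.
Row 1: 11 + 32 + 11 + 1 + 27 + 0 + 48 = 130, so its missing entry is 128 − 130 = -2.

p = 50, q = 48, c = -2, y = 34, z = 9, x = 27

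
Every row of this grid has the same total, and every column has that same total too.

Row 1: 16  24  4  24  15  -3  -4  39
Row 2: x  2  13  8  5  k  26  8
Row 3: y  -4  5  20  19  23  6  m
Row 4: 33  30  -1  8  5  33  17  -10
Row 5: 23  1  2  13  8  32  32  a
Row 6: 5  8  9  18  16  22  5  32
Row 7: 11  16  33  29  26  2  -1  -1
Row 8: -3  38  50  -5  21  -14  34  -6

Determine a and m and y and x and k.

Rows 1 and 4 both sum to 115, so that's the common total.
The known cells in column 6 total 95, leaving 115 − 95 = 20 for the blank.
The known cells in row 2 total 82, leaving 115 − 82 = 33 for the blank.
The known cells in column 1 total 118, leaving 115 − 118 = -3 for the blank.
The known cells in row 3 total 66, leaving 115 − 66 = 49 for the blank.
The known cells in row 5 total 111, leaving 115 − 111 = 4 for the blank.

a = 4, m = 49, y = -3, x = 33, k = 20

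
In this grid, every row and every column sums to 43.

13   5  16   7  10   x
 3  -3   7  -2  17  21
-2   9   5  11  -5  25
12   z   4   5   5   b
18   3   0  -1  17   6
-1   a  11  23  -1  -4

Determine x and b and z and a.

Row 6: -1 + 11 + 23 − 1 − 4 = 28, so its missing entry is 43 − 28 = 15.
Column 2: 5 − 3 + 9 + 3 + 15 = 29, so its missing entry is 43 − 29 = 14.
Row 4: 12 + 14 + 4 + 5 + 5 = 40, so its missing entry is 43 − 40 = 3.
Row 1: 13 + 5 + 16 + 7 + 10 = 51, so its missing entry is 43 − 51 = -8.

x = -8, b = 3, z = 14, a = 15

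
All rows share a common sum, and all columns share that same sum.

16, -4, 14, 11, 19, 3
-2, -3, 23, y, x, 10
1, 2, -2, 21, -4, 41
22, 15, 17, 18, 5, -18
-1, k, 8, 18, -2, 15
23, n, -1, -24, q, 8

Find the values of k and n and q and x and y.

Rows 1 and 3 both sum to 59, so that's the common total.
Row 5 has -1 + 8 + 18 − 2 + 15 = 38; the blank must be 59 − 38 = 21.
Column 2 has -4 − 3 + 2 + 15 + 21 = 31; the blank must be 59 − 31 = 28.
Row 6 has 23 + 28 − 1 − 24 + 8 = 34; the blank must be 59 − 34 = 25.
Column 5 has 19 − 4 + 5 − 2 + 25 = 43; the blank must be 59 − 43 = 16.
Row 2 has -2 − 3 + 23 + 16 + 10 = 44; the blank must be 59 − 44 = 15.

k = 21, n = 28, q = 25, x = 16, y = 15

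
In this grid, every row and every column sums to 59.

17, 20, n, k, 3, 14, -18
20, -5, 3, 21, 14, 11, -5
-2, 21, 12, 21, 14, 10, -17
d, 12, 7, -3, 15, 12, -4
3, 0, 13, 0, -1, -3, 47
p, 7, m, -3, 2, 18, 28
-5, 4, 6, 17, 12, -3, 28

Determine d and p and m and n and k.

Column 4 has 21 + 21 − 3 + 0 − 3 + 17 = 53; the blank must be 59 − 53 = 6.
Row 4 has 12 + 7 − 3 + 15 + 12 − 4 = 39; the blank must be 59 − 39 = 20.
Row 1 has 17 + 20 + 6 + 3 + 14 − 18 = 42; the blank must be 59 − 42 = 17.
Column 1 has 17 + 20 − 2 + 20 + 3 − 5 = 53; the blank must be 59 − 53 = 6.
Row 6 has 6 + 7 − 3 + 2 + 18 + 28 = 58; the blank must be 59 − 58 = 1.

d = 20, p = 6, m = 1, n = 17, k = 6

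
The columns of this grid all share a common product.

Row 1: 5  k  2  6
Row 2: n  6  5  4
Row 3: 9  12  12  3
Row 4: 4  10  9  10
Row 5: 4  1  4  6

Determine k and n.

Columns 3 and 4 each multiply to 4320, so every column has product 4320.
Column 2: 6×12×10×1 = 720, so the missing entry is 4320 ÷ 720 = 6.
Column 1: 5×9×4×4 = 720, so the missing entry is 4320 ÷ 720 = 6.

k = 6, n = 6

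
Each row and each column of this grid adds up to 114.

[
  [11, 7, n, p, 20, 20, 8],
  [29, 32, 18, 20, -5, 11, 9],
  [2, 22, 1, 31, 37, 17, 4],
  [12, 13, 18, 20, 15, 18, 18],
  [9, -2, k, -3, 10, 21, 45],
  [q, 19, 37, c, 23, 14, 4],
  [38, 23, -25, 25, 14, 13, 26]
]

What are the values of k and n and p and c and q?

Row 5 has 9 − 2 − 3 + 10 + 21 + 45 = 80; the blank must be 114 − 80 = 34.
Column 3 has 18 + 1 + 18 + 34 + 37 − 25 = 83; the blank must be 114 − 83 = 31.
Row 1 has 11 + 7 + 31 + 20 + 20 + 8 = 97; the blank must be 114 − 97 = 17.
Column 1 has 11 + 29 + 2 + 12 + 9 + 38 = 101; the blank must be 114 − 101 = 13.
Row 6 has 13 + 19 + 37 + 23 + 14 + 4 = 110; the blank must be 114 − 110 = 4.

k = 34, n = 31, p = 17, c = 4, q = 13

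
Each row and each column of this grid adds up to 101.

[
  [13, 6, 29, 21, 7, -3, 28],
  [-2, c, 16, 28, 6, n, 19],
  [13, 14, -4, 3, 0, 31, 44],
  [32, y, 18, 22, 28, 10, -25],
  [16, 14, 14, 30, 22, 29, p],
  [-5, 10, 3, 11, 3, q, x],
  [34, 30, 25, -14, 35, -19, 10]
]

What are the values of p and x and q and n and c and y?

Row 4 has 32 + 18 + 22 + 28 + 10 − 25 = 85; the blank must be 101 − 85 = 16.
Column 2 has 6 + 14 + 16 + 14 + 10 + 30 = 90; the blank must be 101 − 90 = 11.
Row 2 has -2 + 11 + 16 + 28 + 6 + 19 = 78; the blank must be 101 − 78 = 23.
Column 6 has -3 + 23 + 31 + 10 + 29 − 19 = 71; the blank must be 101 − 71 = 30.
Row 5 has 16 + 14 + 14 + 30 + 22 + 29 = 125; the blank must be 101 − 125 = -24.
Row 6 has -5 + 10 + 3 + 11 + 3 + 30 = 52; the blank must be 101 − 52 = 49.

p = -24, x = 49, q = 30, n = 23, c = 11, y = 16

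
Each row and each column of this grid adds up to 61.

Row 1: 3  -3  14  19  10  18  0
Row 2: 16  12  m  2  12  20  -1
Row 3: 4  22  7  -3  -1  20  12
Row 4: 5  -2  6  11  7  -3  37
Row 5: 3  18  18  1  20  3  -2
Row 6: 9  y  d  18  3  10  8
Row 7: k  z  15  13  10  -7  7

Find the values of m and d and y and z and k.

m = 0, d = 1, y = 12, z = 2, k = 21

The known cells in row 2 total 61, leaving 61 − 61 = 0 for the blank.
The known cells in column 1 total 40, leaving 61 − 40 = 21 for the blank.
The known cells in row 7 total 59, leaving 61 − 59 = 2 for the blank.
The known cells in column 2 total 49, leaving 61 − 49 = 12 for the blank.
The known cells in row 6 total 60, leaving 61 − 60 = 1 for the blank.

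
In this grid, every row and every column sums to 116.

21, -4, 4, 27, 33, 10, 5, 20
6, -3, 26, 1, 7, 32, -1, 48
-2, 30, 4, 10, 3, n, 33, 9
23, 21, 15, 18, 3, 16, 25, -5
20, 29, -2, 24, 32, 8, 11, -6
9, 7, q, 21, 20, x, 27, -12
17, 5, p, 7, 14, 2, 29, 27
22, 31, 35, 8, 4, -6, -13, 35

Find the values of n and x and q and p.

n = 29, x = 25, q = 19, p = 15

Row 3: -2 + 30 + 4 + 10 + 3 + 33 + 9 = 87, so its missing entry is 116 − 87 = 29.
Row 7: 17 + 5 + 7 + 14 + 2 + 29 + 27 = 101, so its missing entry is 116 − 101 = 15.
Column 3: 4 + 26 + 4 + 15 − 2 + 15 + 35 = 97, so its missing entry is 116 − 97 = 19.
Row 6: 9 + 7 + 19 + 21 + 20 + 27 − 12 = 91, so its missing entry is 116 − 91 = 25.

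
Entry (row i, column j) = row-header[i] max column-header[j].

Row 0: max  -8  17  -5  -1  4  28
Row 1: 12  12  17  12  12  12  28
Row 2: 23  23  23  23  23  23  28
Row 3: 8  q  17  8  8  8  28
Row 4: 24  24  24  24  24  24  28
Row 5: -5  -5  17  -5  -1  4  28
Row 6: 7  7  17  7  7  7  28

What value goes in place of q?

8

max(8, -8) = 8.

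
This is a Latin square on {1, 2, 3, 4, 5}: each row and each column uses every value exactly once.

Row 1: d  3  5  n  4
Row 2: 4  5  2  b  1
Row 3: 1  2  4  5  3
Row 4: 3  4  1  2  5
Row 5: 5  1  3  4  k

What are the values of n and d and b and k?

n = 1, d = 2, b = 3, k = 2

For row 5, column 5: row 5 already has {1, 3, 4, 5}; that leaves 2.
Cell (2,4): row 2 already has {1, 2, 4, 5} → 3.
For row 1, column 4: column 4 already has {2, 3, 4, 5}; that leaves 1.
At (row 1, col 1): row 1 already has {1, 3, 4, 5}, so the value is 2.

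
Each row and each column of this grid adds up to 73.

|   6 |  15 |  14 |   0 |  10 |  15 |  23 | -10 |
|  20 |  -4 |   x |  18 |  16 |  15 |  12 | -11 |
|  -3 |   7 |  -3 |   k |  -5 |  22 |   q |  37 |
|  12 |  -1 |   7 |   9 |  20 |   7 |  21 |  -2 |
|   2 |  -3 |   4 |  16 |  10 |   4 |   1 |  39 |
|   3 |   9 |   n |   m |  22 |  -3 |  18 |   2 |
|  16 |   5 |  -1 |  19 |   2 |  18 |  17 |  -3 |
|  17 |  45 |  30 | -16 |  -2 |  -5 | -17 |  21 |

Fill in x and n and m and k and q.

The known cells in row 2 total 66, leaving 73 − 66 = 7 for the blank.
The known cells in column 7 total 75, leaving 73 − 75 = -2 for the blank.
The known cells in row 3 total 53, leaving 73 − 53 = 20 for the blank.
The known cells in column 4 total 66, leaving 73 − 66 = 7 for the blank.
The known cells in row 6 total 58, leaving 73 − 58 = 15 for the blank.

x = 7, n = 15, m = 7, k = 20, q = -2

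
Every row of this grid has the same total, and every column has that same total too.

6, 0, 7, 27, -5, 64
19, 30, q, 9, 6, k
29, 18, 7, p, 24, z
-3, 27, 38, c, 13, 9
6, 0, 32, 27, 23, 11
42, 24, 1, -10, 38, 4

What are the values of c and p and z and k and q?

c = 15, p = 31, z = -10, k = 21, q = 14

Rows 1 and 5 both sum to 99, so that's the common total.
Column 3 has 7 + 7 + 38 + 32 + 1 = 85; the blank must be 99 − 85 = 14.
Row 2 has 19 + 30 + 14 + 9 + 6 = 78; the blank must be 99 − 78 = 21.
Row 4 has -3 + 27 + 38 + 13 + 9 = 84; the blank must be 99 − 84 = 15.
Column 4 has 27 + 9 + 15 + 27 − 10 = 68; the blank must be 99 − 68 = 31.
Row 3 has 29 + 18 + 7 + 31 + 24 = 109; the blank must be 99 − 109 = -10.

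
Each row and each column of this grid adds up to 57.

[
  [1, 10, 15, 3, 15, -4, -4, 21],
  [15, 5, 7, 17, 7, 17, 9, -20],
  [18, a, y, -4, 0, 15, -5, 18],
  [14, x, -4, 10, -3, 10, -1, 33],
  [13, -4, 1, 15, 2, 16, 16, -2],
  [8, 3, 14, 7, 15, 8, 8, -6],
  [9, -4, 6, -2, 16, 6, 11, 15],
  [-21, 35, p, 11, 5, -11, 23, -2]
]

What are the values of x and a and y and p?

Row 4 has 14 − 4 + 10 − 3 + 10 − 1 + 33 = 59; the blank must be 57 − 59 = -2.
Column 2 has 10 + 5 − 2 − 4 + 3 − 4 + 35 = 43; the blank must be 57 − 43 = 14.
Row 8 has -21 + 35 + 11 + 5 − 11 + 23 − 2 = 40; the blank must be 57 − 40 = 17.
Row 3 has 18 + 14 − 4 + 0 + 15 − 5 + 18 = 56; the blank must be 57 − 56 = 1.

x = -2, a = 14, y = 1, p = 17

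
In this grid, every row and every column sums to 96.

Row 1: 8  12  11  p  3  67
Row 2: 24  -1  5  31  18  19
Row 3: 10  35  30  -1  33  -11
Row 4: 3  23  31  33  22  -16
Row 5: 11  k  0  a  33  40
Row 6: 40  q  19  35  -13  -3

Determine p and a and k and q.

p = -5, a = 3, k = 9, q = 18

Row 1: 8 + 12 + 11 + 3 + 67 = 101, so its missing entry is 96 − 101 = -5.
Row 6: 40 + 19 + 35 − 13 − 3 = 78, so its missing entry is 96 − 78 = 18.
Column 2: 12 − 1 + 35 + 23 + 18 = 87, so its missing entry is 96 − 87 = 9.
Row 5: 11 + 9 + 0 + 33 + 40 = 93, so its missing entry is 96 − 93 = 3.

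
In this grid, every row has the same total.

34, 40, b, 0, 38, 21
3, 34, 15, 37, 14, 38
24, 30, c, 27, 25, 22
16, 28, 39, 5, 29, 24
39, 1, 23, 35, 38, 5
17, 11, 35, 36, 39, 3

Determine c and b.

Row 2 sums to 141 and so does row 6; that's the common total.
In row 3 the known cells total 128, leaving 141 − 128 = 13.
In row 1 the known cells total 133, leaving 141 − 133 = 8.

c = 13, b = 8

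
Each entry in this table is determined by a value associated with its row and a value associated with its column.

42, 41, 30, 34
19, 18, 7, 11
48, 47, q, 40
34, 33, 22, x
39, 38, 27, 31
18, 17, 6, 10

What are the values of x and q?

The difference between any two rows is the same in every column — this is an addition table with the headers hidden.
Row 4 minus row 1 is 33 − 41 = -8, so its entry in column 4 is 34 + (-8) = 26.
Row 3 minus row 1 is 47 − 41 = 6, so its entry in column 3 is 30 + 6 = 36.

x = 26, q = 36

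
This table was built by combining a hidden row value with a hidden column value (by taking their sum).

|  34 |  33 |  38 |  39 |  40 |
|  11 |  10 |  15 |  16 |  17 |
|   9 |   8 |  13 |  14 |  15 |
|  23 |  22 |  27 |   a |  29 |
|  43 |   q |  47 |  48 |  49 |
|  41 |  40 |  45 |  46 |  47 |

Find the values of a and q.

a = 28, q = 42

The difference between any two rows is the same in every column — this is an addition table with the headers hidden.
Row 4 minus row 1 is 23 − 34 = -11, so its entry in column 4 is 39 + (-11) = 28.
Row 5 minus row 1 is 43 − 34 = 9, so its entry in column 2 is 33 + 9 = 42.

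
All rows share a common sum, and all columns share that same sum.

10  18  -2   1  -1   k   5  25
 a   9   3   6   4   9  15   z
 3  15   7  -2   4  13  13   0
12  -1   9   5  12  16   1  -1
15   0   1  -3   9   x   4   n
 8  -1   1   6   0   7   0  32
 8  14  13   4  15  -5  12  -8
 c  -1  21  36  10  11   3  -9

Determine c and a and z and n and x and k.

Rows 3 and 4 both sum to 53, so that's the common total.
Row 8 has -1 + 21 + 36 + 10 + 11 + 3 − 9 = 71; the blank must be 53 − 71 = -18.
Row 1 has 10 + 18 − 2 + 1 − 1 + 5 + 25 = 56; the blank must be 53 − 56 = -3.
Column 6 has -3 + 9 + 13 + 16 + 7 − 5 + 11 = 48; the blank must be 53 − 48 = 5.
Column 1 has 10 + 3 + 12 + 15 + 8 + 8 − 18 = 38; the blank must be 53 − 38 = 15.
Row 2 has 15 + 9 + 3 + 6 + 4 + 9 + 15 = 61; the blank must be 53 − 61 = -8.
Row 5 has 15 + 0 + 1 − 3 + 9 + 5 + 4 = 31; the blank must be 53 − 31 = 22.

c = -18, a = 15, z = -8, n = 22, x = 5, k = -3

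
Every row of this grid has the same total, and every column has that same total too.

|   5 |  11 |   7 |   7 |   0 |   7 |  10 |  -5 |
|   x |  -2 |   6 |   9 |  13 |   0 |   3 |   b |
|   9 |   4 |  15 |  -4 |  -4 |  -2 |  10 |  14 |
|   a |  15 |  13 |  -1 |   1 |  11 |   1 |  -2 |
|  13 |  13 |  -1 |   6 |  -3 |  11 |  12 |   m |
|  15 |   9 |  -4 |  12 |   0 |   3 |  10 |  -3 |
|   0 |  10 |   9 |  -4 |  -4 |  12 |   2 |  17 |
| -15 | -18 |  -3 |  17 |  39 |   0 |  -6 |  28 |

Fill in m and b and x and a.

Rows 1 and 3 both sum to 42, so that's the common total.
Row 5: 13 + 13 − 1 + 6 − 3 + 11 + 12 = 51, so its missing entry is 42 − 51 = -9.
Column 8: -5 + 14 − 2 − 9 − 3 + 17 + 28 = 40, so its missing entry is 42 − 40 = 2.
Row 2: -2 + 6 + 9 + 13 + 0 + 3 + 2 = 31, so its missing entry is 42 − 31 = 11.
Row 4: 15 + 13 − 1 + 1 + 11 + 1 − 2 = 38, so its missing entry is 42 − 38 = 4.

m = -9, b = 2, x = 11, a = 4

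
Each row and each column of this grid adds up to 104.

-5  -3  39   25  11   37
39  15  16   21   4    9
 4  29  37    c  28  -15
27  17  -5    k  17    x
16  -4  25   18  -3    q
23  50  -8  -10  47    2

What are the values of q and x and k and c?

q = 52, x = 19, k = 29, c = 21

Row 3 has 4 + 29 + 37 + 28 − 15 = 83; the blank must be 104 − 83 = 21.
Row 5 has 16 − 4 + 25 + 18 − 3 = 52; the blank must be 104 − 52 = 52.
Column 4 has 25 + 21 + 21 + 18 − 10 = 75; the blank must be 104 − 75 = 29.
Row 4 has 27 + 17 − 5 + 29 + 17 = 85; the blank must be 104 − 85 = 19.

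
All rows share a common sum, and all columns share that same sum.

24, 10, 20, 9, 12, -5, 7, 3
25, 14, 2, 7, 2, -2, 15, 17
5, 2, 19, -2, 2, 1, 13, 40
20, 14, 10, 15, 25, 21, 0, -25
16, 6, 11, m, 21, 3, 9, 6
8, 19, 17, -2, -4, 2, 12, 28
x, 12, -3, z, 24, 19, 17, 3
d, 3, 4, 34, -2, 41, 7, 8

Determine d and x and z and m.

Rows 1 and 2 both sum to 80, so that's the common total.
The known cells in row 5 total 72, leaving 80 − 72 = 8 for the blank.
The known cells in column 4 total 69, leaving 80 − 69 = 11 for the blank.
The known cells in row 8 total 95, leaving 80 − 95 = -15 for the blank.
The known cells in row 7 total 83, leaving 80 − 83 = -3 for the blank.

d = -15, x = -3, z = 11, m = 8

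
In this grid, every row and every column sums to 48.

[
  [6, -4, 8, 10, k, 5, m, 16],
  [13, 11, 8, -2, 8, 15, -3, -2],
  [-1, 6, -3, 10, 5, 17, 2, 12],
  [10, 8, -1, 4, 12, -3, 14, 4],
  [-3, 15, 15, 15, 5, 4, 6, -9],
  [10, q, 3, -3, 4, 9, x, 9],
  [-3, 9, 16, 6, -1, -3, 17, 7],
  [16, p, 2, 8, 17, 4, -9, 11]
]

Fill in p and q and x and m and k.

p = -1, q = 4, x = 12, m = 9, k = -2

Row 8: 16 + 2 + 8 + 17 + 4 − 9 + 11 = 49, so its missing entry is 48 − 49 = -1.
Column 5: 8 + 5 + 12 + 5 + 4 − 1 + 17 = 50, so its missing entry is 48 − 50 = -2.
Column 2: -4 + 11 + 6 + 8 + 15 + 9 − 1 = 44, so its missing entry is 48 − 44 = 4.
Row 1: 6 − 4 + 8 + 10 − 2 + 5 + 16 = 39, so its missing entry is 48 − 39 = 9.
Row 6: 10 + 4 + 3 − 3 + 4 + 9 + 9 = 36, so its missing entry is 48 − 36 = 12.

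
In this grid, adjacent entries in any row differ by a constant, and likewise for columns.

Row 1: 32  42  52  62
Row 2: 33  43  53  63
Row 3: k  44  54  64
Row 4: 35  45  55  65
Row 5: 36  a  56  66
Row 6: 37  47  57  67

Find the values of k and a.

Along each row the entries change by 10 per step; down each column they change by 1.
Row 3: from 44 at column 2, stepping by 10 to column 1 gives 34.
Row 5: from 36 at column 1, stepping by 10 to column 2 gives 46.

k = 34, a = 46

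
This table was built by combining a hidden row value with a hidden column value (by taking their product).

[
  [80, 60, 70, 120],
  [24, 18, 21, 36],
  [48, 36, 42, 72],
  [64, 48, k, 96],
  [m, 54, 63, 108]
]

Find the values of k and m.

Each row is a constant multiple of every other row — this is a multiplication table with the headers hidden.
Row 4 is 48/60 = 4/5 times row 1, so its entry in column 3 is 70 × 4/5 = 56.
Row 5 is 54/60 = 9/10 times row 1, so its entry in column 1 is 80 × 9/10 = 72.

k = 56, m = 72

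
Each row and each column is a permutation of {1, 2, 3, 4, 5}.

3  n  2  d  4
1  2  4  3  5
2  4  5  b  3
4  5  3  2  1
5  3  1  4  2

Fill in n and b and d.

n = 1, b = 1, d = 5

At (row 3, col 4): row 3 already has {2, 3, 4, 5}, so the value is 1.
At (row 1, col 4): column 4 already has {1, 2, 3, 4}, so the value is 5.
At (row 1, col 2): row 1 already has {2, 3, 4, 5}, so the value is 1.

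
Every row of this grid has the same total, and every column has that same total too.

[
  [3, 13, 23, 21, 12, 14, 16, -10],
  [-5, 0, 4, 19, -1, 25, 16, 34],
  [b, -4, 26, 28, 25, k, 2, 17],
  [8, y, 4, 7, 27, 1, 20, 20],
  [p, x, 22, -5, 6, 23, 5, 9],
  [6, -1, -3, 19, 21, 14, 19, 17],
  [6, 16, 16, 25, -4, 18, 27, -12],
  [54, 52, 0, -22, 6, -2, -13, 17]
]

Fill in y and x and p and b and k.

y = 5, x = 11, p = 21, b = -1, k = -1

Rows 1 and 2 both sum to 92, so that's the common total.
The known cells in row 4 total 87, leaving 92 − 87 = 5 for the blank.
The known cells in column 6 total 93, leaving 92 − 93 = -1 for the blank.
The known cells in row 3 total 93, leaving 92 − 93 = -1 for the blank.
The known cells in column 1 total 71, leaving 92 − 71 = 21 for the blank.
The known cells in row 5 total 81, leaving 92 − 81 = 11 for the blank.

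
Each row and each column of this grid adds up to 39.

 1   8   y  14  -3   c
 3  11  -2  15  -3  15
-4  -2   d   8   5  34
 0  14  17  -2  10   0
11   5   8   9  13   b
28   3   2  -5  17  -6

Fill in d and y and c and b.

Row 5 has 11 + 5 + 8 + 9 + 13 = 46; the blank must be 39 − 46 = -7.
Column 6 has 15 + 34 + 0 − 7 − 6 = 36; the blank must be 39 − 36 = 3.
Row 1 has 1 + 8 + 14 − 3 + 3 = 23; the blank must be 39 − 23 = 16.
Row 3 has -4 − 2 + 8 + 5 + 34 = 41; the blank must be 39 − 41 = -2.

d = -2, y = 16, c = 3, b = -7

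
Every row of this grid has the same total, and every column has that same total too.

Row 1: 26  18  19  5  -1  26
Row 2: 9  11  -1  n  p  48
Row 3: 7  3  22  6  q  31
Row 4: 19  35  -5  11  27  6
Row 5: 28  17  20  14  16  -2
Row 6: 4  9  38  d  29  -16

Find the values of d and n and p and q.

d = 29, n = 28, p = -2, q = 24

Rows 1 and 4 both sum to 93, so that's the common total.
Row 6 has 4 + 9 + 38 + 29 − 16 = 64; the blank must be 93 − 64 = 29.
Row 3 has 7 + 3 + 22 + 6 + 31 = 69; the blank must be 93 − 69 = 24.
Column 4 has 5 + 6 + 11 + 14 + 29 = 65; the blank must be 93 − 65 = 28.
Row 2 has 9 + 11 − 1 + 28 + 48 = 95; the blank must be 93 − 95 = -2.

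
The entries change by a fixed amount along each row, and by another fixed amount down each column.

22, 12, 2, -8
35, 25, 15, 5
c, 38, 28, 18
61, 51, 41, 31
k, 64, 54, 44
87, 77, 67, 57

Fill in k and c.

k = 74, c = 48

Along each row the entries change by -10 per step; down each column they change by 13.
Row 5: from 64 at column 2, stepping by -10 to column 1 gives 74.
Row 3: from 38 at column 2, stepping by -10 to column 1 gives 48.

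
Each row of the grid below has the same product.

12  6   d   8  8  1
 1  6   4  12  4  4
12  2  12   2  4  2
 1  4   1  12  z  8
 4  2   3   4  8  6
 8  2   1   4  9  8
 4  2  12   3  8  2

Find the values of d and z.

Rows 6 and 7 each multiply to 4608, so every row has product 4608.
Row 1: 12×6×8×8×1 = 4608, so the missing entry is 4608 ÷ 4608 = 1.
Row 4: 1×4×1×12×8 = 384, so the missing entry is 4608 ÷ 384 = 12.

d = 1, z = 12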